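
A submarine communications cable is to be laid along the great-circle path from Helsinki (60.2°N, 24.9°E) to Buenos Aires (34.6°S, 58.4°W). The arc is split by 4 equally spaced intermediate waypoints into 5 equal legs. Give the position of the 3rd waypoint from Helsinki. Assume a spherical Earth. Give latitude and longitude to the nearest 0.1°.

≈ 6.2°N, 34.7°W

The haversine formula gives a central angle δ ≈ 2.032 rad (116.4°) between the endpoints.
Interpolate at f = 3/5 with slerp weights a = sin((1−f)δ)/sin δ ≈ 0.811, b = sin(fδ)/sin δ ≈ 1.048.
p = a·p₁ + b·p₂ ≈ (0.818, -0.565, 0.108); φ = arcsin(p_z) ≈ 6.22°, λ = atan2(p_y, p_x) ≈ -34.66°.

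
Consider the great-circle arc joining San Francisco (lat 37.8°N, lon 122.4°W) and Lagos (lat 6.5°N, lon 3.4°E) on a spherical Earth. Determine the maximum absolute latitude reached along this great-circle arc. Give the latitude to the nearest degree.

≈ 46°N

The great circle lies in the plane with unit normal n̂ = (p₁ × p₂)/|p₁ × p₂|.
Here n̂_z ≈ +0.691; the vertex latitude is φ_max = arccos|n̂_z| ≈ 46.3°.
Check via Clairaut: cos φ_max = |cos φ₁| · sin C = cos(37.8°)·sin(61.1°) ≈ 0.691, again giving ≈ 46.3°.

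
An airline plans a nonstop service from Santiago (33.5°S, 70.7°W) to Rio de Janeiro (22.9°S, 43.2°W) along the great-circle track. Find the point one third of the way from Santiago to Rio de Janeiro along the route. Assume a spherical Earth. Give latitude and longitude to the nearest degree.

From cos δ = sin φ₁ sin φ₂ + cos φ₁ cos φ₂ cos Δλ, the central angle is δ ≈ 0.460 rad (26.3°).
Interpolate at f = 1/3 with slerp weights a = sin((1−f)δ)/sin δ ≈ 0.680, b = sin(fδ)/sin δ ≈ 0.344.
p = a·p₁ + b·p₂ ≈ (0.418, -0.752, -0.509); φ = arcsin(p_z) ≈ -30.61°, λ = atan2(p_y, p_x) ≈ -60.91°.

≈ (31°S, 61°W)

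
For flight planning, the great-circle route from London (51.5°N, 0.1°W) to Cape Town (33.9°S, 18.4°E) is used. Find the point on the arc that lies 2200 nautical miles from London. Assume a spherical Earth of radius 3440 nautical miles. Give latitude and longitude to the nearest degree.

Convert each endpoint to a unit vector on the sphere (x = cos φ cos λ, y = cos φ sin λ, z = sin φ).
The central angle between the endpoints is δ = arccos(p₁·p₂) ≈ 1.517 rad (86.9°). The total great-circle distance is δ·R ≈ 1.517 × 3440 ≈ 5219 nmi, so the target fraction is f = 2200/5219 ≈ 0.422.
Interpolate at f ≈ 0.422 with slerp weights a = sin((1−f)δ)/sin δ ≈ 0.770, b = sin(fδ)/sin δ ≈ 0.598.
p = a·p₁ + b·p₂ ≈ (0.950, 0.156, 0.270); φ = arcsin(p_z) ≈ 15.64°, λ = atan2(p_y, p_x) ≈ 9.31°.

≈ (16°N, 9°E)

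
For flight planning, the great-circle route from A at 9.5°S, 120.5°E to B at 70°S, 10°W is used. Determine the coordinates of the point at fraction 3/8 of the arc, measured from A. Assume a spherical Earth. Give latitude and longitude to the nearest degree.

≈ 43°S, 109°E

Convert each endpoint to a unit vector on the sphere (x = cos φ cos λ, y = cos φ sin λ, z = sin φ).
The central angle between the endpoints is δ = arccos(p₁·p₂) ≈ 1.635 rad (93.7°).
Interpolate at f = 3/8 with slerp weights a = sin((1−f)δ)/sin δ ≈ 0.855, b = sin(fδ)/sin δ ≈ 0.577.
p = a·p₁ + b·p₂ ≈ (-0.234, 0.692, -0.683); φ = arcsin(p_z) ≈ -43.07°, λ = atan2(p_y, p_x) ≈ 108.66°.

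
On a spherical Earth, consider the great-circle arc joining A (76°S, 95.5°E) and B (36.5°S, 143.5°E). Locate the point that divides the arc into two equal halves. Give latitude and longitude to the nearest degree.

Write both endpoints as unit vectors p₁, p₂ with components (cos φ cos λ, cos φ sin λ, sin φ).
The central angle between the endpoints is δ = arccos(p₁·p₂) ≈ 0.785 rad (45.0°).
Interpolate at f = 1/2 with slerp weights a = sin((1−f)δ)/sin δ ≈ 0.541, b = sin(fδ)/sin δ ≈ 0.541.
p = a·p₁ + b·p₂ ≈ (-0.362, 0.389, -0.847); φ = arcsin(p_z) ≈ -57.89°, λ = atan2(p_y, p_x) ≈ 132.95°.

≈ (58°S, 133°E)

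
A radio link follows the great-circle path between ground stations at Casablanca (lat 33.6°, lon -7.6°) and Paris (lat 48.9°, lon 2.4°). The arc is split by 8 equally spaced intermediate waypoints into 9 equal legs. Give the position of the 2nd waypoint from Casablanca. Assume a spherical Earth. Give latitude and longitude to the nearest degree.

≈ lat 37°, lon -6°

Write both endpoints as unit vectors p₁, p₂ with components (cos φ cos λ, cos φ sin λ, sin φ).
The central angle between the endpoints is δ = arccos(p₁·p₂) ≈ 0.297 rad (17.0°).
Interpolate at f = 2/9 with slerp weights a = sin((1−f)δ)/sin δ ≈ 0.782, b = sin(fδ)/sin δ ≈ 0.225.
p = a·p₁ + b·p₂ ≈ (0.794, -0.080, 0.603); φ = arcsin(p_z) ≈ 37.07°, λ = atan2(p_y, p_x) ≈ -5.75°.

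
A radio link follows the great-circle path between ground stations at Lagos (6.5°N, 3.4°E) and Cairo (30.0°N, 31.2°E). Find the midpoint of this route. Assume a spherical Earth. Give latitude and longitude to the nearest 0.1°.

≈ 18.8°N, 16.3°E

Convert each endpoint to a unit vector on the sphere (x = cos φ cos λ, y = cos φ sin λ, z = sin φ).
The central angle between the endpoints is δ = arccos(p₁·p₂) ≈ 0.613 rad (35.1°).
Interpolate at f = 1/2 with slerp weights a = sin((1−f)δ)/sin δ ≈ 0.524, b = sin(fδ)/sin δ ≈ 0.524.
p = a·p₁ + b·p₂ ≈ (0.909, 0.266, 0.322); φ = arcsin(p_z) ≈ 18.76°, λ = atan2(p_y, p_x) ≈ 16.33°.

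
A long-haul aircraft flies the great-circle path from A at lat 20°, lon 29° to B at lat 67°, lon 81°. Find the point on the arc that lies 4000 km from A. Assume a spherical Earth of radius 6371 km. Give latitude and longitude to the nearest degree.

≈ lat 52°, lon 50°

Convert each endpoint to a unit vector on the sphere (x = cos φ cos λ, y = cos φ sin λ, z = sin φ).
The central angle between the endpoints is δ = arccos(p₁·p₂) ≈ 0.999 rad (57.3°). The total great-circle distance is δ·R ≈ 0.999 × 6371 ≈ 6367 km, so the target fraction is f = 4000/6367 ≈ 0.628.
Interpolate at f ≈ 0.628 with slerp weights a = sin((1−f)δ)/sin δ ≈ 0.432, b = sin(fδ)/sin δ ≈ 0.698.
p = a·p₁ + b·p₂ ≈ (0.397, 0.466, 0.790); φ = arcsin(p_z) ≈ 52.23°, λ = atan2(p_y, p_x) ≈ 49.55°.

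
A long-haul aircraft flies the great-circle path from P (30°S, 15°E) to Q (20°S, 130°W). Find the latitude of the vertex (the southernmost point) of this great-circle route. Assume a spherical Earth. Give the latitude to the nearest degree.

≈ 57°S

The great circle lies in the plane with unit normal n̂ = (p₁ × p₂)/|p₁ × p₂|.
Here n̂_z ≈ -0.537; the vertex latitude is φ_max = arccos|n̂_z| ≈ 57.5°.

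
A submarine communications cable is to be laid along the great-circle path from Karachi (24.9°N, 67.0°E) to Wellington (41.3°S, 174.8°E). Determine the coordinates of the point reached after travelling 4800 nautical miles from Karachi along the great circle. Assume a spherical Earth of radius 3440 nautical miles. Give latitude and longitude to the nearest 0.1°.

≈ 26.1°S, 130.8°E

Write both endpoints as unit vectors p₁, p₂ with components (cos φ cos λ, cos φ sin λ, sin φ).
The central angle between the endpoints is δ = arccos(p₁·p₂) ≈ 2.079 rad (119.1°). The total great-circle distance is δ·R ≈ 2.079 × 3440 ≈ 7150 nmi, so the target fraction is f = 4800/7150 ≈ 0.671.
Interpolate at f ≈ 0.671 with slerp weights a = sin((1−f)δ)/sin δ ≈ 0.722, b = sin(fδ)/sin δ ≈ 1.127.
p = a·p₁ + b·p₂ ≈ (-0.587, 0.680, -0.440); φ = arcsin(p_z) ≈ -26.07°, λ = atan2(p_y, p_x) ≈ 130.81°.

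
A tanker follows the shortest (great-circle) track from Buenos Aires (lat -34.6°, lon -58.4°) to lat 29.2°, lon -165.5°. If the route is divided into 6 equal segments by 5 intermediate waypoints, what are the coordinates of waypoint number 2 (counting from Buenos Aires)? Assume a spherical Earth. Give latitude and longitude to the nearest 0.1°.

≈ lat -16.4°, lon -98.0°

Write both endpoints as unit vectors p₁, p₂ with components (cos φ cos λ, cos φ sin λ, sin φ).
The central angle between the endpoints is δ = arccos(p₁·p₂) ≈ 2.081 rad (119.2°).
Interpolate at f = 2/6 with slerp weights a = sin((1−f)δ)/sin δ ≈ 1.127, b = sin(fδ)/sin δ ≈ 0.733.
p = a·p₁ + b·p₂ ≈ (-0.133, -0.950, -0.282); φ = arcsin(p_z) ≈ -16.40°, λ = atan2(p_y, p_x) ≈ -97.98°.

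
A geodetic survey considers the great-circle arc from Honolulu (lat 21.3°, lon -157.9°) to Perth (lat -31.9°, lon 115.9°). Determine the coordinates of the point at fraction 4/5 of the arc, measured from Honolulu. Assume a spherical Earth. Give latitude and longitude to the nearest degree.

Convert each endpoint to a unit vector on the sphere (x = cos φ cos λ, y = cos φ sin λ, z = sin φ).
The central angle between the endpoints is δ = arccos(p₁·p₂) ≈ 1.711 rad (98.0°).
Interpolate at f = 4/5 with slerp weights a = sin((1−f)δ)/sin δ ≈ 0.339, b = sin(fδ)/sin δ ≈ 0.989.
p = a·p₁ + b·p₂ ≈ (-0.659, 0.637, -0.400); φ = arcsin(p_z) ≈ -23.56°, λ = atan2(p_y, p_x) ≈ 136.00°.

≈ lat -24°, lon 136°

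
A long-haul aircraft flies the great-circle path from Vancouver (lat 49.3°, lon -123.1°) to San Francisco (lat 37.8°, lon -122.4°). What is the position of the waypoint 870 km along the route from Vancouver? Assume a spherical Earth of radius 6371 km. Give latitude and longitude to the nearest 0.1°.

≈ lat 41.5°, lon -122.6°

Write both endpoints as unit vectors p₁, p₂ with components (cos φ cos λ, cos φ sin λ, sin φ).
The central angle between the endpoints is δ = arccos(p₁·p₂) ≈ 0.201 rad (11.5°). The total great-circle distance is δ·R ≈ 0.201 × 6371 ≈ 1280 km, so the target fraction is f = 870/1280 ≈ 0.680.
Interpolate at f ≈ 0.680 with slerp weights a = sin((1−f)δ)/sin δ ≈ 0.322, b = sin(fδ)/sin δ ≈ 0.682.
p = a·p₁ + b·p₂ ≈ (-0.404, -0.631, 0.662); φ = arcsin(p_z) ≈ 41.48°, λ = atan2(p_y, p_x) ≈ -122.60°.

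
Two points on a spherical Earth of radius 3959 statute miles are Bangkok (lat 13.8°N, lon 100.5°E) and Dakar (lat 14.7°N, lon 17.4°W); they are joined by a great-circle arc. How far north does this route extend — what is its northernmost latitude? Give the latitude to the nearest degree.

≈ 26°N

The great circle lies in the plane with unit normal n̂ = (p₁ × p₂)/|p₁ × p₂|.
Here n̂_z ≈ -0.897; the vertex latitude is φ_max = arccos|n̂_z| ≈ 26.2°.
Check via Clairaut: cos φ_max = |cos φ₁| · sin C = cos(13.8°)·sin(67.5°) ≈ 0.897, again giving ≈ 26.2°.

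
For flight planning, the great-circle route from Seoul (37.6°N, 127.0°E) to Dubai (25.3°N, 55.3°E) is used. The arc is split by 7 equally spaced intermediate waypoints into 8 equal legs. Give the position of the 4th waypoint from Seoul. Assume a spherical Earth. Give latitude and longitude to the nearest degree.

Convert each endpoint to a unit vector on the sphere (x = cos φ cos λ, y = cos φ sin λ, z = sin φ).
The central angle between the endpoints is δ = arccos(p₁·p₂) ≈ 1.064 rad (60.9°).
Interpolate at f = 4/8 with slerp weights a = sin((1−f)δ)/sin δ ≈ 0.580, b = sin(fδ)/sin δ ≈ 0.580.
p = a·p₁ + b·p₂ ≈ (0.022, 0.798, 0.602); φ = arcsin(p_z) ≈ 37.01°, λ = atan2(p_y, p_x) ≈ 88.42°.

≈ 37°N, 88°E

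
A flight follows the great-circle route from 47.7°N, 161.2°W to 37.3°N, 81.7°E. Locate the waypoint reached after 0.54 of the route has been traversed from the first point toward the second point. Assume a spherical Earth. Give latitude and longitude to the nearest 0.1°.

Write both endpoints as unit vectors p₁, p₂ with components (cos φ cos λ, cos φ sin λ, sin φ).
The central angle between the endpoints is δ = arccos(p₁·p₂) ≈ 1.365 rad (78.2°).
Interpolate at f = 0.54 with slerp weights a = sin((1−f)δ)/sin δ ≈ 0.600, b = sin(fδ)/sin δ ≈ 0.687.
p = a·p₁ + b·p₂ ≈ (-0.303, 0.410, 0.860); φ = arcsin(p_z) ≈ 59.31°, λ = atan2(p_y, p_x) ≈ 126.49°.

≈ 59.3°N, 126.5°E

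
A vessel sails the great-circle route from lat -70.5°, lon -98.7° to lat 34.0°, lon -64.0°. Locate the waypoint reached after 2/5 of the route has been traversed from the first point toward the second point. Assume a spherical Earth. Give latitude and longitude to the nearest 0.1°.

≈ lat -29.5°, lon -75.9°

The haversine formula gives a central angle δ ≈ 1.875 rad (107.4°) between the endpoints.
Interpolate at f = 2/5 with slerp weights a = sin((1−f)δ)/sin δ ≈ 0.946, b = sin(fδ)/sin δ ≈ 0.714.
p = a·p₁ + b·p₂ ≈ (0.212, -0.844, -0.492); φ = arcsin(p_z) ≈ -29.47°, λ = atan2(p_y, p_x) ≈ -75.91°.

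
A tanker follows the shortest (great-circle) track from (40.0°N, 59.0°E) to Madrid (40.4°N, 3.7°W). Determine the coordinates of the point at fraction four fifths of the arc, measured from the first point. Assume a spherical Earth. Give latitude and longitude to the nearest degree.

≈ (43°N, 8°E)

Convert each endpoint to a unit vector on the sphere (x = cos φ cos λ, y = cos φ sin λ, z = sin φ).
The central angle between the endpoints is δ = arccos(p₁·p₂) ≈ 0.817 rad (46.8°).
Interpolate at f = 4/5 with slerp weights a = sin((1−f)δ)/sin δ ≈ 0.223, b = sin(fδ)/sin δ ≈ 0.834.
p = a·p₁ + b·p₂ ≈ (0.722, 0.106, 0.684); φ = arcsin(p_z) ≈ 43.15°, λ = atan2(p_y, p_x) ≈ 8.32°.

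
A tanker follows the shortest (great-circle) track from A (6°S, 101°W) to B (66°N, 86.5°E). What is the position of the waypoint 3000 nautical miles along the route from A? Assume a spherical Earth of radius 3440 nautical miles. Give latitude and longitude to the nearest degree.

From cos δ = sin φ₁ sin φ₂ + cos φ₁ cos φ₂ cos Δλ, the central angle is δ ≈ 2.090 rad (119.8°). The total great-circle distance is δ·R ≈ 2.090 × 3440 ≈ 7191 nmi, so the target fraction is f = 3000/7191 ≈ 0.417.
Interpolate at f ≈ 0.417 with slerp weights a = sin((1−f)δ)/sin δ ≈ 1.081, b = sin(fδ)/sin δ ≈ 0.882.
p = a·p₁ + b·p₂ ≈ (-0.183, -0.697, 0.693); φ = arcsin(p_z) ≈ 43.85°, λ = atan2(p_y, p_x) ≈ -104.72°.

≈ (44°N, 105°W)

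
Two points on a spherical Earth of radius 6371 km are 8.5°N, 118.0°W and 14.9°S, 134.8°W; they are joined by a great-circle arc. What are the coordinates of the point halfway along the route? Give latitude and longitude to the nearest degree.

≈ 3°S, 126°W

Convert each endpoint to a unit vector on the sphere (x = cos φ cos λ, y = cos φ sin λ, z = sin φ).
The central angle between the endpoints is δ = arccos(p₁·p₂) ≈ 0.501 rad (28.7°).
Interpolate at f = 1/2 with slerp weights a = sin((1−f)δ)/sin δ ≈ 0.516, b = sin(fδ)/sin δ ≈ 0.516.
p = a·p₁ + b·p₂ ≈ (-0.591, -0.805, -0.056); φ = arcsin(p_z) ≈ -3.23°, λ = atan2(p_y, p_x) ≈ -126.30°.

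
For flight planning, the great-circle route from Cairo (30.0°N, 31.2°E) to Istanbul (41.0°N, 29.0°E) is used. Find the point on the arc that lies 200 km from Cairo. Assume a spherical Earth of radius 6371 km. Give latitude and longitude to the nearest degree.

≈ 32°N, 31°E

Convert each endpoint to a unit vector on the sphere (x = cos φ cos λ, y = cos φ sin λ, z = sin φ).
The central angle between the endpoints is δ = arccos(p₁·p₂) ≈ 0.194 rad (11.1°). The total great-circle distance is δ·R ≈ 0.194 × 6371 ≈ 1239 km, so the target fraction is f = 200/1239 ≈ 0.161.
Interpolate at f ≈ 0.161 with slerp weights a = sin((1−f)δ)/sin δ ≈ 0.840, b = sin(fδ)/sin δ ≈ 0.162.
p = a·p₁ + b·p₂ ≈ (0.730, 0.436, 0.527); φ = arcsin(p_z) ≈ 31.78°, λ = atan2(p_y, p_x) ≈ 30.88°.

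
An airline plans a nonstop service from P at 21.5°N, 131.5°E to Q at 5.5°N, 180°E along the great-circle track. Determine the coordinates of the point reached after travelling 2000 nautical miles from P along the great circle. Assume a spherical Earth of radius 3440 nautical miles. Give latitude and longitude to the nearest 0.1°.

≈ 11.8°N, 164.8°E

From cos δ = sin φ₁ sin φ₂ + cos φ₁ cos φ₂ cos Δλ, the central angle is δ ≈ 0.865 rad (49.5°). The total great-circle distance is δ·R ≈ 0.865 × 3440 ≈ 2975 nmi, so the target fraction is f = 2000/2975 ≈ 0.672.
Interpolate at f ≈ 0.672 with slerp weights a = sin((1−f)δ)/sin δ ≈ 0.367, b = sin(fδ)/sin δ ≈ 0.722.
p = a·p₁ + b·p₂ ≈ (-0.945, 0.256, 0.204); φ = arcsin(p_z) ≈ 11.76°, λ = atan2(p_y, p_x) ≈ 164.84°.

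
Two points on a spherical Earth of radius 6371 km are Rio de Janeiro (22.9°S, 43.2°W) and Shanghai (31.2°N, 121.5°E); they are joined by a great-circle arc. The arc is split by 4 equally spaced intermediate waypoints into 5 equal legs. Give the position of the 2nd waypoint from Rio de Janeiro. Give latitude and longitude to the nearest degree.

Write both endpoints as unit vectors p₁, p₂ with components (cos φ cos λ, cos φ sin λ, sin φ).
The central angle between the endpoints is δ = arccos(p₁·p₂) ≈ 2.864 rad (164.1°).
Interpolate at f = 2/5 with slerp weights a = sin((1−f)δ)/sin δ ≈ 3.604, b = sin(fδ)/sin δ ≈ 3.319.
p = a·p₁ + b·p₂ ≈ (0.937, 0.148, 0.317); φ = arcsin(p_z) ≈ 18.47°, λ = atan2(p_y, p_x) ≈ 8.96°.

≈ (18°N, 9°E)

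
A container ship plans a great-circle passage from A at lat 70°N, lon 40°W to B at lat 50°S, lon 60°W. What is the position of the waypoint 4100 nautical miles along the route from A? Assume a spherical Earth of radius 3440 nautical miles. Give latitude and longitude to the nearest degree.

From cos δ = sin φ₁ sin φ₂ + cos φ₁ cos φ₂ cos Δλ, the central angle is δ ≈ 2.110 rad (120.9°). The total great-circle distance is δ·R ≈ 2.110 × 3440 ≈ 7258 nmi, so the target fraction is f = 4100/7258 ≈ 0.565.
Interpolate at f ≈ 0.565 with slerp weights a = sin((1−f)δ)/sin δ ≈ 0.926, b = sin(fδ)/sin δ ≈ 1.083.
p = a·p₁ + b·p₂ ≈ (0.590, -0.806, 0.040); φ = arcsin(p_z) ≈ 2.32°, λ = atan2(p_y, p_x) ≈ -53.78°.

≈ lat 2°N, lon 54°W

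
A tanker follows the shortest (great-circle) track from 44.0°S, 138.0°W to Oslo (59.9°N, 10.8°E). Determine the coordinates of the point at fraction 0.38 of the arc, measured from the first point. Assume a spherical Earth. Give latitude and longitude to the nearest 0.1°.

≈ 7.2°N, 105.3°W

The haversine formula gives a central angle δ ≈ 2.713 rad (155.4°) between the endpoints.
Interpolate at f = 0.38 with slerp weights a = sin((1−f)δ)/sin δ ≈ 2.391, b = sin(fδ)/sin δ ≈ 2.064.
p = a·p₁ + b·p₂ ≈ (-0.262, -0.957, 0.125); φ = arcsin(p_z) ≈ 7.15°, λ = atan2(p_y, p_x) ≈ -105.28°.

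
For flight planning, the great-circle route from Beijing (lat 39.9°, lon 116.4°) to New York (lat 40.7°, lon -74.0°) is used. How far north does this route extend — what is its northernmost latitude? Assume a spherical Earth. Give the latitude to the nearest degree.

The great circle lies in the plane with unit normal n̂ = (p₁ × p₂)/|p₁ × p₂|.
Here n̂_z ≈ +0.106; the vertex latitude is φ_max = arccos|n̂_z| ≈ 83.9°.
Check via Clairaut: cos φ_max = |cos φ₁| · sin C = cos(39.9°)·sin(8.0°) ≈ 0.106, again giving ≈ 83.9°.

≈ 84°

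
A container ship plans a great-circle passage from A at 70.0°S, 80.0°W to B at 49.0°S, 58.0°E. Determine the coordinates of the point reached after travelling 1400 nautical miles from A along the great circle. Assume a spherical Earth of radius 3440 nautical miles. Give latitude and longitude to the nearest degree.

≈ 78°S, 11°E

Convert each endpoint to a unit vector on the sphere (x = cos φ cos λ, y = cos φ sin λ, z = sin φ).
The central angle between the endpoints is δ = arccos(p₁·p₂) ≈ 0.997 rad (57.1°). The total great-circle distance is δ·R ≈ 0.997 × 3440 ≈ 3431 nmi, so the target fraction is f = 1400/3431 ≈ 0.408.
Interpolate at f ≈ 0.408 with slerp weights a = sin((1−f)δ)/sin δ ≈ 0.663, b = sin(fδ)/sin δ ≈ 0.471.
p = a·p₁ + b·p₂ ≈ (0.203, 0.039, -0.978); φ = arcsin(p_z) ≈ -78.06°, λ = atan2(p_y, p_x) ≈ 10.85°.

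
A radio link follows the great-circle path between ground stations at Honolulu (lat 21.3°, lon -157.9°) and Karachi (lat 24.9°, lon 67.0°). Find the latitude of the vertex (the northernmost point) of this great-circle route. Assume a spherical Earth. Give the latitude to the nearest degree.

≈ 48°

The great circle lies in the plane with unit normal n̂ = (p₁ × p₂)/|p₁ × p₂|.
Here n̂_z ≈ -0.666; the vertex latitude is φ_max = arccos|n̂_z| ≈ 48.2°.
Check via Clairaut: cos φ_max = |cos φ₁| · sin C = cos(21.3°)·sin(45.7°) ≈ 0.666, again giving ≈ 48.2°.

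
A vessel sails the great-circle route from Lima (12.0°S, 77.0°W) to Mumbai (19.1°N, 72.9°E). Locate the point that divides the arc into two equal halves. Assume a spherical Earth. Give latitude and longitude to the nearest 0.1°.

From cos δ = sin φ₁ sin φ₂ + cos φ₁ cos φ₂ cos Δλ, the central angle is δ ≈ 2.621 rad (150.2°).
Interpolate at f = 1/2 with slerp weights a = sin((1−f)δ)/sin δ ≈ 1.944, b = sin(fδ)/sin δ ≈ 1.944.
p = a·p₁ + b·p₂ ≈ (0.968, -0.097, 0.232); φ = arcsin(p_z) ≈ 13.41°, λ = atan2(p_y, p_x) ≈ -5.72°.

≈ 13.4°N, 5.7°W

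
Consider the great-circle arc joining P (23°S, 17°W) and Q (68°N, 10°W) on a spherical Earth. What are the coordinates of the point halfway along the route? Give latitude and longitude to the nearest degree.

≈ (23°N, 15°W)

From cos δ = sin φ₁ sin φ₂ + cos φ₁ cos φ₂ cos Δλ, the central angle is δ ≈ 1.591 rad (91.1°).
Interpolate at f = 1/2 with slerp weights a = sin((1−f)δ)/sin δ ≈ 0.714, b = sin(fδ)/sin δ ≈ 0.714.
p = a·p₁ + b·p₂ ≈ (0.892, -0.239, 0.383); φ = arcsin(p_z) ≈ 22.53°, λ = atan2(p_y, p_x) ≈ -14.98°.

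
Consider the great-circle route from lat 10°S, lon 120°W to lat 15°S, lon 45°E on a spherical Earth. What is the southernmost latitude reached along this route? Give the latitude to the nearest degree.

≈ 60°S

The great circle lies in the plane with unit normal n̂ = (p₁ × p₂)/|p₁ × p₂|.
Here n̂_z ≈ +0.506; the vertex latitude is φ_max = arccos|n̂_z| ≈ 59.6°.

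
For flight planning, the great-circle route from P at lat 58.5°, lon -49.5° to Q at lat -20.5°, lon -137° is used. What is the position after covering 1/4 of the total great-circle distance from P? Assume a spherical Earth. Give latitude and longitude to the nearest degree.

Convert each endpoint to a unit vector on the sphere (x = cos φ cos λ, y = cos φ sin λ, z = sin φ).
The central angle between the endpoints is δ = arccos(p₁·p₂) ≈ 1.852 rad (106.1°).
Interpolate at f = 1/4 with slerp weights a = sin((1−f)δ)/sin δ ≈ 1.024, b = sin(fδ)/sin δ ≈ 0.465.
p = a·p₁ + b·p₂ ≈ (0.029, -0.704, 0.710); φ = arcsin(p_z) ≈ 45.23°, λ = atan2(p_y, p_x) ≈ -87.64°.

≈ lat 45°, lon -88°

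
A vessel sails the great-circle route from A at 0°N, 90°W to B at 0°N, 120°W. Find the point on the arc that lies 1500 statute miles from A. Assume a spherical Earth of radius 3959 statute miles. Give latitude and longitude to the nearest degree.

From cos δ = sin φ₁ sin φ₂ + cos φ₁ cos φ₂ cos Δλ, the central angle is δ ≈ 0.524 rad (30.0°). The total great-circle distance is δ·R ≈ 0.524 × 3959 ≈ 2073 mi, so the target fraction is f = 1500/2073 ≈ 0.724.
Interpolate at f ≈ 0.724 with slerp weights a = sin((1−f)δ)/sin δ ≈ 0.288, b = sin(fδ)/sin δ ≈ 0.740.
p = a·p₁ + b·p₂ ≈ (-0.370, -0.929, 0.000); φ = arcsin(p_z) ≈ 0.00°, λ = atan2(p_y, p_x) ≈ -111.71°.

≈ 0°N, 112°W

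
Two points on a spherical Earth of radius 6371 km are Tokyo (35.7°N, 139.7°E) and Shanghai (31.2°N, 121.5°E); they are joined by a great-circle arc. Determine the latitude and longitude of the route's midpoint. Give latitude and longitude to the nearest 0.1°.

Write both endpoints as unit vectors p₁, p₂ with components (cos φ cos λ, cos φ sin λ, sin φ).
The central angle between the endpoints is δ = arccos(p₁·p₂) ≈ 0.276 rad (15.8°).
Interpolate at f = 1/2 with slerp weights a = sin((1−f)δ)/sin δ ≈ 0.505, b = sin(fδ)/sin δ ≈ 0.505.
p = a·p₁ + b·p₂ ≈ (-0.538, 0.633, 0.556); φ = arcsin(p_z) ≈ 33.78°, λ = atan2(p_y, p_x) ≈ 130.36°.

≈ 33.8°N, 130.4°E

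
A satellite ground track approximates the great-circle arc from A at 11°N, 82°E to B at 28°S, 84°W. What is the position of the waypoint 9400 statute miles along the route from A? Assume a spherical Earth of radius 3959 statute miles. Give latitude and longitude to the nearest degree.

≈ 44°S, 64°W

Convert each endpoint to a unit vector on the sphere (x = cos φ cos λ, y = cos φ sin λ, z = sin φ).
The central angle between the endpoints is δ = arccos(p₁·p₂) ≈ 2.767 rad (158.5°). The total great-circle distance is δ·R ≈ 2.767 × 3959 ≈ 10953 mi, so the target fraction is f = 9400/10953 ≈ 0.858.
Interpolate at f ≈ 0.858 with slerp weights a = sin((1−f)δ)/sin δ ≈ 1.044, b = sin(fδ)/sin δ ≈ 1.896.
p = a·p₁ + b·p₂ ≈ (0.318, -0.650, -0.691); φ = arcsin(p_z) ≈ -43.69°, λ = atan2(p_y, p_x) ≈ -63.94°.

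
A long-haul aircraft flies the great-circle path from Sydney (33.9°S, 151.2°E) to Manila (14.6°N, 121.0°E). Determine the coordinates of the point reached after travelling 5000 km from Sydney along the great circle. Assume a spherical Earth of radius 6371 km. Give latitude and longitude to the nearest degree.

≈ 5°N, 127°E

Write both endpoints as unit vectors p₁, p₂ with components (cos φ cos λ, cos φ sin λ, sin φ).
The central angle between the endpoints is δ = arccos(p₁·p₂) ≈ 0.984 rad (56.4°). The total great-circle distance is δ·R ≈ 0.984 × 6371 ≈ 6270 km, so the target fraction is f = 5000/6270 ≈ 0.797.
Interpolate at f ≈ 0.797 with slerp weights a = sin((1−f)δ)/sin δ ≈ 0.238, b = sin(fδ)/sin δ ≈ 0.849.
p = a·p₁ + b·p₂ ≈ (-0.596, 0.799, 0.081); φ = arcsin(p_z) ≈ 4.66°, λ = atan2(p_y, p_x) ≈ 126.72°.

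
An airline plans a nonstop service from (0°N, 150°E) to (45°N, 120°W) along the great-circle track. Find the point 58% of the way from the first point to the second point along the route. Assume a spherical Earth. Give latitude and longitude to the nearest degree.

≈ (34°N, 168°W)

Convert each endpoint to a unit vector on the sphere (x = cos φ cos λ, y = cos φ sin λ, z = sin φ).
The central angle between the endpoints is δ = arccos(p₁·p₂) ≈ 1.571 rad (90.0°).
Interpolate at f = 0.58 with slerp weights a = sin((1−f)δ)/sin δ ≈ 0.613, b = sin(fδ)/sin δ ≈ 0.790.
p = a·p₁ + b·p₂ ≈ (-0.810, -0.177, 0.559); φ = arcsin(p_z) ≈ 33.97°, λ = atan2(p_y, p_x) ≈ -167.65°.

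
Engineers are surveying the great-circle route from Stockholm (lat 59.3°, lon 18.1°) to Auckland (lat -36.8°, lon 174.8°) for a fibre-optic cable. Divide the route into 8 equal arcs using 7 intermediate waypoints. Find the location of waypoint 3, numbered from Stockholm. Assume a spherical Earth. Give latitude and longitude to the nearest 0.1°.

≈ lat 50.6°, lon 130.7°

Write both endpoints as unit vectors p₁, p₂ with components (cos φ cos λ, cos φ sin λ, sin φ).
The central angle between the endpoints is δ = arccos(p₁·p₂) ≈ 2.669 rad (152.9°).
Interpolate at f = 3/8 with slerp weights a = sin((1−f)δ)/sin δ ≈ 2.188, b = sin(fδ)/sin δ ≈ 1.851.
p = a·p₁ + b·p₂ ≈ (-0.414, 0.481, 0.772); φ = arcsin(p_z) ≈ 50.57°, λ = atan2(p_y, p_x) ≈ 130.72°.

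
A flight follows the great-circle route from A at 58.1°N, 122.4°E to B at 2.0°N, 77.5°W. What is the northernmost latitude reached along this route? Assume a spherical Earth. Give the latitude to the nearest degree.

≈ 78°N

The great circle lies in the plane with unit normal n̂ = (p₁ × p₂)/|p₁ × p₂|.
Here n̂_z ≈ +0.203; the vertex latitude is φ_max = arccos|n̂_z| ≈ 78.3°.
Check via Clairaut: cos φ_max = |cos φ₁| · sin C = cos(58.1°)·sin(22.6°) ≈ 0.203, again giving ≈ 78.3°.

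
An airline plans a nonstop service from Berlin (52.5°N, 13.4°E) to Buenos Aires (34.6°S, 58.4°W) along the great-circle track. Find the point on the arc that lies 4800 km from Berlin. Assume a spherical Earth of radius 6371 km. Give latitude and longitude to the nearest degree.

Convert each endpoint to a unit vector on the sphere (x = cos φ cos λ, y = cos φ sin λ, z = sin φ).
The central angle between the endpoints is δ = arccos(p₁·p₂) ≈ 1.869 rad (107.1°). The total great-circle distance is δ·R ≈ 1.869 × 6371 ≈ 11909 km, so the target fraction is f = 4800/11909 ≈ 0.403.
Interpolate at f ≈ 0.403 with slerp weights a = sin((1−f)δ)/sin δ ≈ 0.940, b = sin(fδ)/sin δ ≈ 0.716.
p = a·p₁ + b·p₂ ≈ (0.865, -0.369, 0.339); φ = arcsin(p_z) ≈ 19.82°, λ = atan2(p_y, p_x) ≈ -23.11°.

≈ 20°N, 23°W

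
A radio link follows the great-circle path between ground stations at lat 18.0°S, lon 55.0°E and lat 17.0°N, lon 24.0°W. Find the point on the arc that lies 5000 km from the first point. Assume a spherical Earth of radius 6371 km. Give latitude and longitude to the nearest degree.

Write both endpoints as unit vectors p₁, p₂ with components (cos φ cos λ, cos φ sin λ, sin φ).
The central angle between the endpoints is δ = arccos(p₁·p₂) ≈ 1.488 rad (85.2°). The total great-circle distance is δ·R ≈ 1.488 × 6371 ≈ 9477 km, so the target fraction is f = 5000/9477 ≈ 0.528.
Interpolate at f ≈ 0.528 with slerp weights a = sin((1−f)δ)/sin δ ≈ 0.649, b = sin(fδ)/sin δ ≈ 0.709.
p = a·p₁ + b·p₂ ≈ (0.973, 0.229, 0.007); φ = arcsin(p_z) ≈ 0.40°, λ = atan2(p_y, p_x) ≈ 13.26°.

≈ lat 0°N, lon 13°E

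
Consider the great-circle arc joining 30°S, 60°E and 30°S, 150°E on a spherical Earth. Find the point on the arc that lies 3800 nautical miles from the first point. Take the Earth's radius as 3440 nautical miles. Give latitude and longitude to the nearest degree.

≈ 35°S, 137°E

Convert each endpoint to a unit vector on the sphere (x = cos φ cos λ, y = cos φ sin λ, z = sin φ).
The central angle between the endpoints is δ = arccos(p₁·p₂) ≈ 1.318 rad (75.5°). The total great-circle distance is δ·R ≈ 1.318 × 3440 ≈ 4534 nmi, so the target fraction is f = 3800/4534 ≈ 0.838.
Interpolate at f ≈ 0.838 with slerp weights a = sin((1−f)δ)/sin δ ≈ 0.219, b = sin(fδ)/sin δ ≈ 0.923.
p = a·p₁ + b·p₂ ≈ (-0.597, 0.564, -0.571); φ = arcsin(p_z) ≈ -34.80°, λ = atan2(p_y, p_x) ≈ 136.66°.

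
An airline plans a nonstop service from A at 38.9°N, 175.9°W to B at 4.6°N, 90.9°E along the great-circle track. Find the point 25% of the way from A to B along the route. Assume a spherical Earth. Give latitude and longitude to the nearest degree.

≈ 38°N, 156°E

The haversine formula gives a central angle δ ≈ 1.564 rad (89.6°) between the endpoints.
Interpolate at f = 0.25 with slerp weights a = sin((1−f)δ)/sin δ ≈ 0.922, b = sin(fδ)/sin δ ≈ 0.381.
p = a·p₁ + b·p₂ ≈ (-0.722, 0.328, 0.609); φ = arcsin(p_z) ≈ 37.55°, λ = atan2(p_y, p_x) ≈ 155.52°.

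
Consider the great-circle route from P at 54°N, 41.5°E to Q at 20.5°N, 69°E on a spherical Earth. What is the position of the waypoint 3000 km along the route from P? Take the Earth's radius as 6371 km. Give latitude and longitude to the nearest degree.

≈ 32°N, 63°E

Write both endpoints as unit vectors p₁, p₂ with components (cos φ cos λ, cos φ sin λ, sin φ).
The central angle between the endpoints is δ = arccos(p₁·p₂) ≈ 0.689 rad (39.5°). The total great-circle distance is δ·R ≈ 0.689 × 6371 ≈ 4392 km, so the target fraction is f = 3000/4392 ≈ 0.683.
Interpolate at f ≈ 0.683 with slerp weights a = sin((1−f)δ)/sin δ ≈ 0.341, b = sin(fδ)/sin δ ≈ 0.713.
p = a·p₁ + b·p₂ ≈ (0.389, 0.756, 0.525); φ = arcsin(p_z) ≈ 31.70°, λ = atan2(p_y, p_x) ≈ 62.76°.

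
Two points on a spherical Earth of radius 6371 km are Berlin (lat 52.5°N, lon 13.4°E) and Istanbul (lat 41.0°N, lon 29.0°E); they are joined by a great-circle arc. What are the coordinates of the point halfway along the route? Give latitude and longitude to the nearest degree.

≈ lat 47°N, lon 22°E

Write both endpoints as unit vectors p₁, p₂ with components (cos φ cos λ, cos φ sin λ, sin φ).
The central angle between the endpoints is δ = arccos(p₁·p₂) ≈ 0.273 rad (15.6°).
Interpolate at f = 1/2 with slerp weights a = sin((1−f)δ)/sin δ ≈ 0.505, b = sin(fδ)/sin δ ≈ 0.505.
p = a·p₁ + b·p₂ ≈ (0.632, 0.256, 0.732); φ = arcsin(p_z) ≈ 47.01°, λ = atan2(p_y, p_x) ≈ 22.04°.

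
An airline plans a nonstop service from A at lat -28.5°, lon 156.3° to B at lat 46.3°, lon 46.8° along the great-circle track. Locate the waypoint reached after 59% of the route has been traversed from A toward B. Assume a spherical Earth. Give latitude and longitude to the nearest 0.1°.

Convert each endpoint to a unit vector on the sphere (x = cos φ cos λ, y = cos φ sin λ, z = sin φ).
The central angle between the endpoints is δ = arccos(p₁·p₂) ≈ 2.150 rad (123.2°).
Interpolate at f = 0.59 with slerp weights a = sin((1−f)δ)/sin δ ≈ 0.922, b = sin(fδ)/sin δ ≈ 1.141.
p = a·p₁ + b·p₂ ≈ (-0.203, 0.900, 0.385); φ = arcsin(p_z) ≈ 22.63°, λ = atan2(p_y, p_x) ≈ 102.68°.

≈ lat 22.6°, lon 102.7°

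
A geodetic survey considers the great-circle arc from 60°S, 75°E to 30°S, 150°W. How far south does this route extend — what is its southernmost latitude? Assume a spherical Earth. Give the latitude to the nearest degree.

The great circle lies in the plane with unit normal n̂ = (p₁ × p₂)/|p₁ × p₂|.
Here n̂_z ≈ +0.309; the vertex latitude is φ_max = arccos|n̂_z| ≈ 72.0°.

≈ 72°S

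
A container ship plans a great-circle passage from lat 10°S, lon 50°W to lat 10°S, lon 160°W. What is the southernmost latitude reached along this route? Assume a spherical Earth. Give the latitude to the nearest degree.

≈ 17°S

The great circle lies in the plane with unit normal n̂ = (p₁ × p₂)/|p₁ × p₂|.
Here n̂_z ≈ -0.956; the vertex latitude is φ_max = arccos|n̂_z| ≈ 17.1°.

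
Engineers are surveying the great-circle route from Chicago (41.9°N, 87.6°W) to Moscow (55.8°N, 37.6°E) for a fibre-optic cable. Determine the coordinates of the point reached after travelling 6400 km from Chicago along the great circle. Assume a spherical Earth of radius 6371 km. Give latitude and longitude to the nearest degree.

Write both endpoints as unit vectors p₁, p₂ with components (cos φ cos λ, cos φ sin λ, sin φ).
The central angle between the endpoints is δ = arccos(p₁·p₂) ≈ 1.254 rad (71.9°). The total great-circle distance is δ·R ≈ 1.254 × 6371 ≈ 7991 km, so the target fraction is f = 6400/7991 ≈ 0.801.
Interpolate at f ≈ 0.801 with slerp weights a = sin((1−f)δ)/sin δ ≈ 0.260, b = sin(fδ)/sin δ ≈ 0.888.
p = a·p₁ + b·p₂ ≈ (0.404, 0.111, 0.908); φ = arcsin(p_z) ≈ 65.25°, λ = atan2(p_y, p_x) ≈ 15.39°.

≈ (65°N, 15°E)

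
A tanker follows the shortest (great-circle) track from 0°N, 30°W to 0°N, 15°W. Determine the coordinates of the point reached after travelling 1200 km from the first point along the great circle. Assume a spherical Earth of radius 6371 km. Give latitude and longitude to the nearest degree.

≈ 0°N, 19°W

The haversine formula gives a central angle δ ≈ 0.262 rad (15.0°) between the endpoints. The total great-circle distance is δ·R ≈ 0.262 × 6371 ≈ 1668 km, so the target fraction is f = 1200/1668 ≈ 0.719.
Interpolate at f ≈ 0.719 with slerp weights a = sin((1−f)δ)/sin δ ≈ 0.284, b = sin(fδ)/sin δ ≈ 0.723.
p = a·p₁ + b·p₂ ≈ (0.944, -0.329, 0.000); φ = arcsin(p_z) ≈ 0.00°, λ = atan2(p_y, p_x) ≈ -19.21°.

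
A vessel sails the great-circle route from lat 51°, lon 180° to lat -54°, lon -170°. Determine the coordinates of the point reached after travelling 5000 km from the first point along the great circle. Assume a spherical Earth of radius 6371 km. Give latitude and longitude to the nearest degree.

Convert each endpoint to a unit vector on the sphere (x = cos φ cos λ, y = cos φ sin λ, z = sin φ).
The central angle between the endpoints is δ = arccos(p₁·p₂) ≈ 1.838 rad (105.3°). The total great-circle distance is δ·R ≈ 1.838 × 6371 ≈ 11713 km, so the target fraction is f = 5000/11713 ≈ 0.427.
Interpolate at f ≈ 0.427 with slerp weights a = sin((1−f)δ)/sin δ ≈ 0.901, b = sin(fδ)/sin δ ≈ 0.733.
p = a·p₁ + b·p₂ ≈ (-0.991, -0.075, 0.108); φ = arcsin(p_z) ≈ 6.18°, λ = atan2(p_y, p_x) ≈ -175.69°.

≈ lat 6°, lon -176°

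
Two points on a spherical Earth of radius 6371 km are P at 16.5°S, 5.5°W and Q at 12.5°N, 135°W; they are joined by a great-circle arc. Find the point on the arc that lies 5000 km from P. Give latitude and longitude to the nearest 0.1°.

Convert each endpoint to a unit vector on the sphere (x = cos φ cos λ, y = cos φ sin λ, z = sin φ).
The central angle between the endpoints is δ = arccos(p₁·p₂) ≈ 2.287 rad (131.1°). The total great-circle distance is δ·R ≈ 2.287 × 6371 ≈ 14574 km, so the target fraction is f = 5000/14574 ≈ 0.343.
Interpolate at f ≈ 0.343 with slerp weights a = sin((1−f)δ)/sin δ ≈ 1.323, b = sin(fδ)/sin δ ≈ 0.937.
p = a·p₁ + b·p₂ ≈ (0.616, -0.769, -0.173); φ = arcsin(p_z) ≈ -9.96°, λ = atan2(p_y, p_x) ≈ -51.30°.

≈ 10.0°S, 51.3°W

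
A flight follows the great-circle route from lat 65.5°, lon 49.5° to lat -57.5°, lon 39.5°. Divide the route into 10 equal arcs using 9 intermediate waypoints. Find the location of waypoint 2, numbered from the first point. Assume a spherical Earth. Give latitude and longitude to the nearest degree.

≈ lat 41°, lon 46°

From cos δ = sin φ₁ sin φ₂ + cos φ₁ cos φ₂ cos Δλ, the central angle is δ ≈ 2.151 rad (123.2°).
Interpolate at f = 2/10 with slerp weights a = sin((1−f)δ)/sin δ ≈ 1.182, b = sin(fδ)/sin δ ≈ 0.499.
p = a·p₁ + b·p₂ ≈ (0.525, 0.543, 0.655); φ = arcsin(p_z) ≈ 40.94°, λ = atan2(p_y, p_x) ≈ 45.97°.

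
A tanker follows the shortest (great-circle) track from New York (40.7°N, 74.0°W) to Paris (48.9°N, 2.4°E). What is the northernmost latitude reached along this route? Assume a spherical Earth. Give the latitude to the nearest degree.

The great circle lies in the plane with unit normal n̂ = (p₁ × p₂)/|p₁ × p₂|.
Here n̂_z ≈ +0.610; the vertex latitude is φ_max = arccos|n̂_z| ≈ 52.4°.
Check via Clairaut: cos φ_max = |cos φ₁| · sin C = cos(40.7°)·sin(53.6°) ≈ 0.610, again giving ≈ 52.4°.

≈ 52°N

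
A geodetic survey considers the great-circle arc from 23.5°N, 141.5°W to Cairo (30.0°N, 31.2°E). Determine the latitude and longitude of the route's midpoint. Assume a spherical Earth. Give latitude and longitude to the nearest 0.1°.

The haversine formula gives a central angle δ ≈ 2.200 rad (126.0°) between the endpoints.
Interpolate at f = 1/2 with slerp weights a = sin((1−f)δ)/sin δ ≈ 1.102, b = sin(fδ)/sin δ ≈ 1.102.
p = a·p₁ + b·p₂ ≈ (0.025, -0.135, 0.991); φ = arcsin(p_z) ≈ 82.12°, λ = atan2(p_y, p_x) ≈ -79.31°.

≈ 82.1°N, 79.3°W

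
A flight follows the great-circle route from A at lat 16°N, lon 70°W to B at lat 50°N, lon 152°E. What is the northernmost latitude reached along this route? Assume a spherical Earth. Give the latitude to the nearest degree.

≈ 65°N

The great circle lies in the plane with unit normal n̂ = (p₁ × p₂)/|p₁ × p₂|.
Here n̂_z ≈ -0.427; the vertex latitude is φ_max = arccos|n̂_z| ≈ 64.7°.
Check via Clairaut: cos φ_max = |cos φ₁| · sin C = cos(16.0°)·sin(26.4°) ≈ 0.427, again giving ≈ 64.7°.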